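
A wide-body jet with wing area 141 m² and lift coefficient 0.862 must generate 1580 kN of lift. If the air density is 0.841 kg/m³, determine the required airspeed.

L = ½ρv²S·CL ⇒ v = √(2L/(ρ·S·CL))
v = √(2 × 1.58×10^6 / (0.841 × 141 × 0.862)) = √30910 = 176 m/s

v = 176 m/s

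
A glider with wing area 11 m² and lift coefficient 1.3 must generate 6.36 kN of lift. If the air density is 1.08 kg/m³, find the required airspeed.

v = 28.7 m/s

L = ½ρv²S·CL ⇒ v = √(2L/(ρ·S·CL))
v = √(2 × 6360 / (1.08 × 11 × 1.3)) = √823.6 = 28.7 m/s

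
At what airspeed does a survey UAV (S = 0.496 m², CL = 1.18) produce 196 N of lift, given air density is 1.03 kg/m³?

v = 25.5 m/s

L = ½ρv²S·CL ⇒ v = √(2L/(ρ·S·CL))
v = √(2 × 196 / (1.03 × 0.496 × 1.18)) = √650.3 = 25.5 m/s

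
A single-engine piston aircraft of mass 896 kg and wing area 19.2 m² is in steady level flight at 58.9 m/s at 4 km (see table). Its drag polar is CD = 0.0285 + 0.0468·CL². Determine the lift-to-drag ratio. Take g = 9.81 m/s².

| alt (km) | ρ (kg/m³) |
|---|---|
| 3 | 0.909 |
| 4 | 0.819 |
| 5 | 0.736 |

At 4 km, from the table: ρ = 0.819 kg/m³.
In steady level flight, lift balances weight: W = mg = 896 × 9.81 = 8789.8 N.
Dynamic pressure q = 0.5 × 0.819 × 58.9² = 1421 Pa.
Required CL = L/(qS) = 8789.8/(1421·19.2) = 0.3222.
CD = 0.0285 + 0.0468 × 0.3222² = 0.03336.
L/D = CL/CD = 0.3222 / 0.03336 = 9.66

L/D = 9.66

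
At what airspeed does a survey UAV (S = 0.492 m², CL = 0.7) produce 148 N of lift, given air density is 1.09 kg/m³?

v = 28.1 m/s

L = ½ρv²S·CL ⇒ v = √(2L/(ρ·S·CL))
v = √(2 × 148 / (1.09 × 0.492 × 0.7)) = √788.5 = 28.1 m/s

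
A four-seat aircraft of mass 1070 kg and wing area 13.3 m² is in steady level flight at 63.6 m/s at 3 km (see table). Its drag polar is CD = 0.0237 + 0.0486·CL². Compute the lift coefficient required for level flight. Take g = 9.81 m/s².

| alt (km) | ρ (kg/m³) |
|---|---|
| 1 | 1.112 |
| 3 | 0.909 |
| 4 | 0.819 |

CL = 0.429

At 3 km, from the table: ρ = 0.909 kg/m³.
Level flight ⇒ L = W = m·g = 1070 × 9.81 = 10497 N.
Dynamic pressure q = 0.5 × 0.909 × 63.6² = 1838 Pa.
CL = W/(q·S) = 10497 / (1838 × 13.3) = 0.4293.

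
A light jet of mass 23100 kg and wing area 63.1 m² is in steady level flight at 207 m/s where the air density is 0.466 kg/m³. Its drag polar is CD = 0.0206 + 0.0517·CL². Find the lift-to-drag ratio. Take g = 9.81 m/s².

In steady level flight, lift balances weight: W = mg = 23100 × 9.81 = 2.2661×10^5 N.
Dynamic pressure q = 0.5 × 0.466 × 207² = 9984 Pa.
Required CL = L/(qS) = 2.2661×10^5/(9984·63.1) = 0.3597.
CD = 0.0206 + 0.0517 × 0.3597² = 0.02729.
L/D = CL/CD = 0.3597 / 0.02729 = 13.2

L/D = 13.2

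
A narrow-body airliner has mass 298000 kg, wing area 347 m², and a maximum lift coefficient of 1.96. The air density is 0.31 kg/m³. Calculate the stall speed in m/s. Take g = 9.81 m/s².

V_stall = 167 m/s

At stall, lift equals weight: L = W = m·g = 298000 × 9.81 = 2.923×10^6 N.
From L = ½ρV²S·CL,max = W: V_stall = √(2W/(ρSCL,max)) = √(2·2.923×10^6/(0.31·347·1.96))
V_stall = √27730 = 167 m/s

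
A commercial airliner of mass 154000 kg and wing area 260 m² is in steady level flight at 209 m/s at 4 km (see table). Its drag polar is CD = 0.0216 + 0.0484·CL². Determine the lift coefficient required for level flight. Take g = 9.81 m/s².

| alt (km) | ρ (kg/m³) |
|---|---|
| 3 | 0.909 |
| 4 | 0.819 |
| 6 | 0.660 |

CL = 0.325

At 4 km, from the table: ρ = 0.819 kg/m³.
In steady level flight, lift balances weight: W = mg = 154000 × 9.81 = 1.5107×10^6 N.
q = ½ρv² = ½ × 0.819 × 209² = 17890 Pa.
Required CL = L/(qS) = 1.5107×10^6/(17890·260) = 0.3248.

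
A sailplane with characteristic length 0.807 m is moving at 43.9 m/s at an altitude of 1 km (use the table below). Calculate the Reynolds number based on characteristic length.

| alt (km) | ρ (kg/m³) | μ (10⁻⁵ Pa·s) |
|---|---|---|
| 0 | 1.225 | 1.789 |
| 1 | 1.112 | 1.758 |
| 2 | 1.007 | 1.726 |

Re = 2.24×10^6

At 1 km, from the table: ρ = 1.112 kg/m³, μ = 1.758×10⁻⁵ Pa·s.
Re = ρ·v·c/μ = 1.112 × 43.9 × 0.807 / (1.758×10⁻⁵) = 2.24×10^6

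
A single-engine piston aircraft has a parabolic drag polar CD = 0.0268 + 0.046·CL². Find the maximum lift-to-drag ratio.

For CD = CD0 + K·CL², (L/D)max occurs at CL* = √(CD0/K) and equals 1/(2√(K·CD0)).
(L/D)max = 1/(2√(0.046 × 0.0268)) = 1/(2 × 0.03511) = 14.2

(L/D)max = 14.2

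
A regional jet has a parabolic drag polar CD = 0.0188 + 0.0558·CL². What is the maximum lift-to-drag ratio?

(L/D)max = 15.4

For CD = CD0 + K·CL², (L/D)max occurs at CL* = √(CD0/K) and equals 1/(2√(K·CD0)).
(L/D)max = 1/(2√(0.0558 × 0.0188)) = 1/(2 × 0.03239) = 15.4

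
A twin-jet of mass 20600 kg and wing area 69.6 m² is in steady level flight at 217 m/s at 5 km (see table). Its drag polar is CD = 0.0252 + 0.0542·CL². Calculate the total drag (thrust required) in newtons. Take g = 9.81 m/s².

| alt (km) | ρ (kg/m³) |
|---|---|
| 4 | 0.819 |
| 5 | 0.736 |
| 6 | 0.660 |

At 5 km, from the table: ρ = 0.736 kg/m³.
In steady level flight, lift balances weight: W = mg = 20600 × 9.81 = 2.0209×10^5 N.
Dynamic pressure q = 0.5 × 0.736 × 217² = 17330 Pa.
CL = 2W/(ρv²S) = 2×2.0209×10^5/(0.736×217²×69.6) = 0.1676.
CD = 0.0252 + 0.0542 × 0.1676² = 0.02672.
D = q·S·CD = 17330 × 69.6 × 0.02672 = 32230 N

D = 32200 N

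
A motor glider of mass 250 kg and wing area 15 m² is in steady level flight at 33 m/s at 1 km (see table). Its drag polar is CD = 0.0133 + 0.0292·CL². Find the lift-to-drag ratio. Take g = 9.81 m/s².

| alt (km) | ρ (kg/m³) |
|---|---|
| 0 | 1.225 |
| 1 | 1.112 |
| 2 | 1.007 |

At 1 km, from the table: ρ = 1.112 kg/m³.
In steady level flight, lift balances weight: W = mg = 250 × 9.81 = 2452.5 N.
Dynamic pressure q = 0.5 × 1.112 × 33² = 605.5 Pa.
CL = W/(q·S) = 2452.5 / (605.5 × 15) = 0.27.
CD = 0.0133 + 0.0292 × 0.27² = 0.01543.
L/D = CL/CD = 0.27 / 0.01543 = 17.5

L/D = 17.5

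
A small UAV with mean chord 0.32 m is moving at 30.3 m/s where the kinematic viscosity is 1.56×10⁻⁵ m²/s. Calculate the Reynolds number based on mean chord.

Re = v·c/ν = 30.3 × 0.32 / (1.56×10⁻⁵) = 6.22×10^5

Re = 6.22×10^5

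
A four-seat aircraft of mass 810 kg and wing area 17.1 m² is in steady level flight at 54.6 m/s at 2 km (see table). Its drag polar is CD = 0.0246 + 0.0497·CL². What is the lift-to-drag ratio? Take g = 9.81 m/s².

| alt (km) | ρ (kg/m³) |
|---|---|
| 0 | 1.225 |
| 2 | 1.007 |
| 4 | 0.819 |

L/D = 10.5

At 2 km, from the table: ρ = 1.007 kg/m³.
In steady level flight, lift balances weight: W = mg = 810 × 9.81 = 7946.1 N.
q = ½ρv² = ½ × 1.007 × 54.6² = 1501 Pa.
CL = W/(q·S) = 7946.1 / (1501 × 17.1) = 0.3096.
CD = 0.0246 + 0.0497 × 0.3096² = 0.02936.
L/D = CL/CD = 0.3096 / 0.02936 = 10.5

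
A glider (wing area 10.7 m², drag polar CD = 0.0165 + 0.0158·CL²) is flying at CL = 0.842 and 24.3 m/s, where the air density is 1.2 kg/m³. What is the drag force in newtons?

D = 105 N

CD = 0.0165 + 0.0158 × 0.842² = 0.0277
D = ½ρv²S·CD = ½ × 1.2 × 24.3² × 10.7 × 0.0277 = 105 N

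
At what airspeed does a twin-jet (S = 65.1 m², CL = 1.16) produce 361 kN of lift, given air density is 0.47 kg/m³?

v = 143 m/s

L = ½ρv²S·CL ⇒ v = √(2L/(ρ·S·CL))
v = √(2 × 3.61×10^5 / (0.47 × 65.1 × 1.16)) = √20340 = 143 m/s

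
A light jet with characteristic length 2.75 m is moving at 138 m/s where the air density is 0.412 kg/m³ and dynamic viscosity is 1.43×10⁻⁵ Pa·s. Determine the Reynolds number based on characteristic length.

Re = 1.09×10^7

Re = ρ·v·c/μ = 0.412 × 138 × 2.75 / (1.43×10⁻⁵) = 1.09×10^7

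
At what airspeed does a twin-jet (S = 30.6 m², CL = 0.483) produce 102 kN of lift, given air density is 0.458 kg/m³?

L = ½ρv²S·CL ⇒ v = √(2L/(ρ·S·CL))
v = √(2 × 1.02×10^5 / (0.458 × 30.6 × 0.483)) = √30140 = 174 m/s

v = 174 m/s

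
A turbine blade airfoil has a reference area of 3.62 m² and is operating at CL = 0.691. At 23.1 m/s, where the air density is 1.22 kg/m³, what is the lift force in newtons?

L = 814 N

Dynamic pressure q = ½ρv² = ½ × 1.22 × 23.1² = 325.5 Pa.
L = q·S·CL = 325.5 × 3.62 × 0.691 = 814 N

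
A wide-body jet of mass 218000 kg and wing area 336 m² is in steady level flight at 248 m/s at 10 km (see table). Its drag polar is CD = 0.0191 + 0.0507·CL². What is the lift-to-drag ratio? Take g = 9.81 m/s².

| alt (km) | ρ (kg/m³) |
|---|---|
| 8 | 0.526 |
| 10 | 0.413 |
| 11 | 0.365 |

L/D = 15.7

At 10 km, from the table: ρ = 0.413 kg/m³.
Weight W = mg = 218000 × 9.81 = 2.1386×10^6 N; in level flight L = W.
Dynamic pressure q = 0.5 × 0.413 × 248² = 12700 Pa.
CL = 2W/(ρv²S) = 2×2.1386×10^6/(0.413×248²×336) = 0.5011.
CD = 0.0191 + 0.0507 × 0.5011² = 0.03183.
L/D = CL/CD = 0.5011 / 0.03183 = 15.7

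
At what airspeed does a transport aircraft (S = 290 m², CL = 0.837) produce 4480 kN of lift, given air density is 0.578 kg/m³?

L = ½ρv²S·CL ⇒ v = √(2L/(ρ·S·CL))
v = √(2 × 4.48×10^6 / (0.578 × 290 × 0.837)) = √63860 = 253 m/s

v = 253 m/s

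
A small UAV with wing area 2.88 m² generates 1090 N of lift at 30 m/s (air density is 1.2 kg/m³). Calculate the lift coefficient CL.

CL = 0.701

From L = ½ρv²S·CL, rearranging gives CL = 2L/(ρv²S).
CL = 2 × 1090 / (1.2 × 30² × 2.88) = 0.701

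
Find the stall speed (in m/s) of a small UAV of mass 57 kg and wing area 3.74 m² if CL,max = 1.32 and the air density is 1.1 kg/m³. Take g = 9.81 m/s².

V_stall = 14.4 m/s

At stall, lift equals weight: L = W = m·g = 57 × 9.81 = 559.2 N.
From L = ½ρV²S·CL,max = W: V_stall = √(2W/(ρSCL,max)) = √(2·559.2/(1.1·3.74·1.32))
V_stall = √205.9 = 14.4 m/s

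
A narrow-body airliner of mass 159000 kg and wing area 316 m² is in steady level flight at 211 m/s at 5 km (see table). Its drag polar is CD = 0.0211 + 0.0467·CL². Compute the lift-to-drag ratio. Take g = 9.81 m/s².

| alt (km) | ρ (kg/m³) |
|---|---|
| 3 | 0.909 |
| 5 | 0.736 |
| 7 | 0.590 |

L/D = 11.9

At 5 km, from the table: ρ = 0.736 kg/m³.
In steady level flight, lift balances weight: W = mg = 159000 × 9.81 = 1.5598×10^6 N.
q = ½ρv² = ½ × 0.736 × 211² = 16380 Pa.
Required CL = L/(qS) = 1.5598×10^6/(16380·316) = 0.3013.
CD = 0.0211 + 0.0467 × 0.3013² = 0.02534.
L/D = CL/CD = 0.3013 / 0.02534 = 11.9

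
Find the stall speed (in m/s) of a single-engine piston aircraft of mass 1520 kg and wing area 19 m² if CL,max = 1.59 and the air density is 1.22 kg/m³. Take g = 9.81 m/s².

At stall, lift equals weight: L = W = m·g = 1520 × 9.81 = 14910 N.
From L = ½ρV²S·CL,max = W: V_stall = √(2W/(ρSCL,max)) = √(2·14910/(1.22·19·1.59))
V_stall = √809.2 = 28.4 m/s

V_stall = 28.4 m/s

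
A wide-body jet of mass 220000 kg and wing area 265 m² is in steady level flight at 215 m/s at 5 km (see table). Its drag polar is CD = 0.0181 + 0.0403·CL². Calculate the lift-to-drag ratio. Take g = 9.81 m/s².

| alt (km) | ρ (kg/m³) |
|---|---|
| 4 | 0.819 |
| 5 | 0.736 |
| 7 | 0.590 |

L/D = 17.5

At 5 km, from the table: ρ = 0.736 kg/m³.
In steady level flight, lift balances weight: W = mg = 220000 × 9.81 = 2.1582×10^6 N.
Dynamic pressure q = 0.5 × 0.736 × 215² = 17010 Pa.
CL = 2W/(ρv²S) = 2×2.1582×10^6/(0.736×215²×265) = 0.4788.
CD = 0.0181 + 0.0403 × 0.4788² = 0.02734.
L/D = CL/CD = 0.4788 / 0.02734 = 17.5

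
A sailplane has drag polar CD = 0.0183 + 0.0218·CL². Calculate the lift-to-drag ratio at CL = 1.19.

L/D = 24.2

CD = 0.0183 + 0.0218 × 1.19² = 0.04917
L/D = CL/CD = 1.19 / 0.04917 = 24.2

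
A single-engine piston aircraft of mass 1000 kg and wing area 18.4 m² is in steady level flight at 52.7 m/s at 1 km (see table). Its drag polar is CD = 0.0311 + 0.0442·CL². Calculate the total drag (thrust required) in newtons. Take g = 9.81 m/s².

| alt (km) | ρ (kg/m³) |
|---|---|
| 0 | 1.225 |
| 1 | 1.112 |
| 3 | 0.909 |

At 1 km, from the table: ρ = 1.112 kg/m³.
Weight W = mg = 1000 × 9.81 = 9810 N; in level flight L = W.
Dynamic pressure q = 0.5 × 1.112 × 52.7² = 1544 Pa.
CL = 2W/(ρv²S) = 2×9810/(1.112×52.7²×18.4) = 0.3453.
CD = 0.0311 + 0.0442 × 0.3453² = 0.03637.
D = q·S·CD = 1544 × 18.4 × 0.03637 = 1033 N

D = 1030 N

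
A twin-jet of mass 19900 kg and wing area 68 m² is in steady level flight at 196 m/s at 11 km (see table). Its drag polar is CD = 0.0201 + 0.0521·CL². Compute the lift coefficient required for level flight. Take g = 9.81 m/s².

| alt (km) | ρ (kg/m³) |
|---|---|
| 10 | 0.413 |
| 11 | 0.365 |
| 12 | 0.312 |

At 11 km, from the table: ρ = 0.365 kg/m³.
Weight W = mg = 19900 × 9.81 = 1.9522×10^5 N; in level flight L = W.
q = ½ρv² = ½ × 0.365 × 196² = 7011 Pa.
Required CL = L/(qS) = 1.9522×10^5/(7011·68) = 0.4095.

CL = 0.409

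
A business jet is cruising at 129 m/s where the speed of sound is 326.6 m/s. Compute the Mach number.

M = 0.395

M = v/a = 129 / 326.6 = 0.395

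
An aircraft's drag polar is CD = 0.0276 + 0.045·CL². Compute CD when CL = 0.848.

CD = 0.06

CD = 0.0276 + 0.045 × 0.848² = 0.0276 + 0.03236 = 0.06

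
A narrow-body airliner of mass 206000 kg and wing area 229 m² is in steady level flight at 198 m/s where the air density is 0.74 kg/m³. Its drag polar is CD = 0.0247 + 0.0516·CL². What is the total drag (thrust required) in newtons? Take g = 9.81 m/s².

D = 1.45×10^5 N

In steady level flight, lift balances weight: W = mg = 206000 × 9.81 = 2.0209×10^6 N.
q = ½ρv² = ½ × 0.74 × 198² = 14510 Pa.
CL = W/(q·S) = 2.0209×10^6 / (14510 × 229) = 0.6084.
CD = 0.0247 + 0.0516 × 0.6084² = 0.0438.
D = q·S·CD = 14510 × 229 × 0.0438 = 1.455×10^5 N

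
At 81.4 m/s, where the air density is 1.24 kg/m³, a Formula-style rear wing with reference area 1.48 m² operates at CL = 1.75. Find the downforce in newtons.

Dynamic pressure q = ½ρv² = ½ × 1.24 × 81.4² = 4108 Pa.
L = q·S·CL = 4108 × 1.48 × 1.75 = 10600 N ≈ 10.6 kN

L = 10600 N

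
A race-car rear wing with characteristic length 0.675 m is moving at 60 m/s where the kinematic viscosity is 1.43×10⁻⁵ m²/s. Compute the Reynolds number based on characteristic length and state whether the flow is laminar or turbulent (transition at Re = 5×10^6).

Re = 2.83×10^6 (laminar)

Re = v·c/ν = 60 × 0.675 / (1.43×10⁻⁵) = 2.83×10^6
Since 2.83×10^6 < 5×10^6, the flow is laminar.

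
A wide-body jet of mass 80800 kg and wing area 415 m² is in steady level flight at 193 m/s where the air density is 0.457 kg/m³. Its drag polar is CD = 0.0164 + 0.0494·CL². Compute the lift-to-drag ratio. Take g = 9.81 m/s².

Weight W = mg = 80800 × 9.81 = 7.9265×10^5 N; in level flight L = W.
q = ½ρv² = ½ × 0.457 × 193² = 8511 Pa.
CL = W/(q·S) = 7.9265×10^5 / (8511 × 415) = 0.2244.
CD = 0.0164 + 0.0494 × 0.2244² = 0.01889.
L/D = CL/CD = 0.2244 / 0.01889 = 11.9

L/D = 11.9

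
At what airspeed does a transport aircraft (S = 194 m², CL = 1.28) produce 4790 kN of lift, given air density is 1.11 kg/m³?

v = 186 m/s

L = ½ρv²S·CL ⇒ v = √(2L/(ρ·S·CL))
v = √(2 × 4.79×10^6 / (1.11 × 194 × 1.28)) = √34760 = 186 m/s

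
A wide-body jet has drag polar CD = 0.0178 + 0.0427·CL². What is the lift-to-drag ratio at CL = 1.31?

L/D = 14.4

CD = 0.0178 + 0.0427 × 1.31² = 0.09108
L/D = CL/CD = 1.31 / 0.09108 = 14.4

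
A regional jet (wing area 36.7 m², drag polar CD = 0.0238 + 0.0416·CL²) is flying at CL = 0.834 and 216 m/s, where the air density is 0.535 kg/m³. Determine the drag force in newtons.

D = 24200 N

CD = 0.0238 + 0.0416 × 0.834² = 0.05274
D = ½ρv²S·CD = ½ × 0.535 × 216² × 36.7 × 0.05274 = 24200 N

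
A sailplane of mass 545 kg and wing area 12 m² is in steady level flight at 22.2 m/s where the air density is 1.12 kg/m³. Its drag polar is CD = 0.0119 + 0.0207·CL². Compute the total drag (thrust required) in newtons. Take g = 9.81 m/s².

Level flight ⇒ L = W = m·g = 545 × 9.81 = 5346.4 N.
Dynamic pressure q = 0.5 × 1.12 × 22.2² = 276 Pa.
Required CL = L/(qS) = 5346.4/(276·12) = 1.614.
CD = 0.0119 + 0.0207 × 1.614² = 0.06584.
D = q·S·CD = 276 × 12 × 0.06584 = 218.1 N

D = 218 N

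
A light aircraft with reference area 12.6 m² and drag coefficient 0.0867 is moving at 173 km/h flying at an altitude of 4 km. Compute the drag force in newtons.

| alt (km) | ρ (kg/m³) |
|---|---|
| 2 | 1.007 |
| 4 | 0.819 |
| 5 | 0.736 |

At 4 km, from the table: ρ = 0.819 kg/m³.
Convert speed: v = 173 km/h ÷ 3.6 = 48.06 m/s.
Dynamic pressure q = ½ρv² = ½ × 0.819 × 48.06² = 945.7 Pa.
D = q·S·CD = 945.7 × 12.6 × 0.0867 = 1030 N

D = 1030 N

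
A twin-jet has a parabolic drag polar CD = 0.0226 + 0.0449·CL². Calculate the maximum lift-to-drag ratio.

For CD = CD0 + K·CL², (L/D)max occurs at CL* = √(CD0/K) and equals 1/(2√(K·CD0)).
(L/D)max = 1/(2√(0.0449 × 0.0226)) = 1/(2 × 0.03185) = 15.7

(L/D)max = 15.7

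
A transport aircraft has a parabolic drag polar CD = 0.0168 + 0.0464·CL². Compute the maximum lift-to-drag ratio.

For CD = CD0 + K·CL², (L/D)max occurs at CL* = √(CD0/K) and equals 1/(2√(K·CD0)).
(L/D)max = 1/(2√(0.0464 × 0.0168)) = 1/(2 × 0.02792) = 17.9

(L/D)max = 17.9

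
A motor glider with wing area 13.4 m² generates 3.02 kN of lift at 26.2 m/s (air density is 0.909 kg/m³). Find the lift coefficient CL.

From L = ½ρv²S·CL, rearranging gives CL = 2L/(ρv²S).
CL = 2 × 3020 / (0.909 × 26.2² × 13.4) = 0.722

CL = 0.722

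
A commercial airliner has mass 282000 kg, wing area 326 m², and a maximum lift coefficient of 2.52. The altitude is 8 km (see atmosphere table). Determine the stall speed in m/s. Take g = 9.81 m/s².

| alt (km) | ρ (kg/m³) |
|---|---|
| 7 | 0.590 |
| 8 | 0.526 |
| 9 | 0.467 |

V_stall = 113 m/s

At 8 km, from the table: ρ = 0.526 kg/m³.
At stall, lift equals weight: L = W = m·g = 282000 × 9.81 = 2.766×10^6 N.
From L = ½ρV²S·CL,max = W: V_stall = √(2W/(ρSCL,max)) = √(2·2.766×10^6/(0.526·326·2.52))
V_stall = √12800 = 113 m/s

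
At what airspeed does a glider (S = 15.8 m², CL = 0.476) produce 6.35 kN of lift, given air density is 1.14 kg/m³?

v = 38.5 m/s

L = ½ρv²S·CL ⇒ v = √(2L/(ρ·S·CL))
v = √(2 × 6350 / (1.14 × 15.8 × 0.476)) = √1481 = 38.5 m/s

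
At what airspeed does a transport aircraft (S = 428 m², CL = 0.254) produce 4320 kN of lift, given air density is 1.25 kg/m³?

v = 252 m/s

L = ½ρv²S·CL ⇒ v = √(2L/(ρ·S·CL))
v = √(2 × 4.32×10^6 / (1.25 × 428 × 0.254)) = √63580 = 252 m/s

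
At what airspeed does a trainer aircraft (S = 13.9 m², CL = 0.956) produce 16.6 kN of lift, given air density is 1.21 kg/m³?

v = 45.4 m/s

L = ½ρv²S·CL ⇒ v = √(2L/(ρ·S·CL))
v = √(2 × 16600 / (1.21 × 13.9 × 0.956)) = √2065 = 45.4 m/s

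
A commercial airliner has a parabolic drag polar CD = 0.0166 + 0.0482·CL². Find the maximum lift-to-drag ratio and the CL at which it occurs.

For CD = CD0 + K·CL², (L/D)max occurs at CL* = √(CD0/K) and equals 1/(2√(K·CD0)).
(L/D)max = 1/(2√(0.0482 × 0.0166)) = 1/(2 × 0.02829) = 17.7
CL* = √(0.0166/0.0482) = 0.587

(L/D)max = 17.7, at CL = 0.587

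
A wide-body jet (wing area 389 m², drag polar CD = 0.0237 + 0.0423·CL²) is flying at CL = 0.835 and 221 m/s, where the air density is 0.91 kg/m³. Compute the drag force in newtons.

CD = 0.0237 + 0.0423 × 0.835² = 0.05319
D = ½ρv²S·CD = ½ × 0.91 × 221² × 389 × 0.05319 = 4.6×10^5 N

D = 4.6×10^5 N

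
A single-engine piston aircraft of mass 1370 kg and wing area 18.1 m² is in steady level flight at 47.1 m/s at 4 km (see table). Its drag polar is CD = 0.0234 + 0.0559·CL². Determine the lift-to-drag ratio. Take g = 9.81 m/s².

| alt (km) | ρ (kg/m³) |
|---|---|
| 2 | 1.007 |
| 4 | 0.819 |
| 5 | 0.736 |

L/D = 13.5

At 4 km, from the table: ρ = 0.819 kg/m³.
Weight W = mg = 1370 × 9.81 = 13440 N; in level flight L = W.
Dynamic pressure q = 0.5 × 0.819 × 47.1² = 908.4 Pa.
Required CL = L/(qS) = 13440/(908.4·18.1) = 0.8174.
CD = 0.0234 + 0.0559 × 0.8174² = 0.06075.
L/D = CL/CD = 0.8174 / 0.06075 = 13.5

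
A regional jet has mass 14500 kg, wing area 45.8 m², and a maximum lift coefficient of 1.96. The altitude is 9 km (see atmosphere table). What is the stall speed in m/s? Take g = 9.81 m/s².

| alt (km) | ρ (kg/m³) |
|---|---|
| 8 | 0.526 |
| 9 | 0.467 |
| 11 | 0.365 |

V_stall = 82.4 m/s

At 9 km, from the table: ρ = 0.467 kg/m³.
At stall, lift equals weight: L = W = m·g = 14500 × 9.81 = 1.422×10^5 N.
V_stall = √(2W/(ρ·S·CL,max)) = √(2 × 1.422×10^5 / (0.467 × 45.8 × 1.96))
V_stall = √6786 = 82.4 m/s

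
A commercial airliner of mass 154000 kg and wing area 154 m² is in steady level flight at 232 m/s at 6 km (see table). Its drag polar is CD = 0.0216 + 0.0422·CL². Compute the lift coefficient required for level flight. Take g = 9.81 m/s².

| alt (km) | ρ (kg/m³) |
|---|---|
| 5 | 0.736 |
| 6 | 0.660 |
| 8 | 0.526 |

CL = 0.552

At 6 km, from the table: ρ = 0.660 kg/m³.
In steady level flight, lift balances weight: W = mg = 154000 × 9.81 = 1.5107×10^6 N.
q = ½ρv² = ½ × 0.66 × 232² = 17760 Pa.
CL = W/(q·S) = 1.5107×10^6 / (17760 × 154) = 0.5523.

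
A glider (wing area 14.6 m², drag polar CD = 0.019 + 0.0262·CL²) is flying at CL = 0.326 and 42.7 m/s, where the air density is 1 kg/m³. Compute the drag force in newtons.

D = 290 N

CD = 0.019 + 0.0262 × 0.326² = 0.02178
D = ½ρv²S·CD = ½ × 1 × 42.7² × 14.6 × 0.02178 = 290 N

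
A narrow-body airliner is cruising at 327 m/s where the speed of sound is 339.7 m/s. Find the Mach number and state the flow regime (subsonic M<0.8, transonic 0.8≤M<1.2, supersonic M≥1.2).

M = 0.963 (transonic)

M = v/a = 327 / 339.7 = 0.963
M = 0.963 → transonic.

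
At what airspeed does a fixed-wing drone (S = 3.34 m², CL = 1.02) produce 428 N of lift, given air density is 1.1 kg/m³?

L = ½ρv²S·CL ⇒ v = √(2L/(ρ·S·CL))
v = √(2 × 428 / (1.1 × 3.34 × 1.02)) = √228.4 = 15.1 m/s

v = 15.1 m/s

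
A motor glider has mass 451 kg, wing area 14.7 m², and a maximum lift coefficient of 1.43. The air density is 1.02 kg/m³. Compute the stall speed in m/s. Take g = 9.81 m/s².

Weight W = mg = 451 × 9.81 = 4424 N.
From L = ½ρV²S·CL,max = W: V_stall = √(2W/(ρSCL,max)) = √(2·4424/(1.02·14.7·1.43))
V_stall = √412.7 = 20.3 m/s

V_stall = 20.3 m/s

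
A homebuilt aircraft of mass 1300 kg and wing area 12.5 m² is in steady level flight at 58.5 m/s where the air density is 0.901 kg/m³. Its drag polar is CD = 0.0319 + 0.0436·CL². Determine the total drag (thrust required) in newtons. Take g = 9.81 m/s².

Level flight ⇒ L = W = m·g = 1300 × 9.81 = 12753 N.
Dynamic pressure q = 0.5 × 0.901 × 58.5² = 1542 Pa.
CL = W/(q·S) = 12753 / (1542 × 12.5) = 0.6618.
CD = 0.0319 + 0.0436 × 0.6618² = 0.05099.
D = q·S·CD = 1542 × 12.5 × 0.05099 = 982.7 N

D = 983 N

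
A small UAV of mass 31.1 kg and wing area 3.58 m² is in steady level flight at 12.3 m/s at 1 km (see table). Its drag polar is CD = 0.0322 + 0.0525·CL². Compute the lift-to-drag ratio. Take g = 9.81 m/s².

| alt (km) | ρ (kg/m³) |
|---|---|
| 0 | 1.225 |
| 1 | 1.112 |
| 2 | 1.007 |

L/D = 11.8

At 1 km, from the table: ρ = 1.112 kg/m³.
Level flight ⇒ L = W = m·g = 31.1 × 9.81 = 305.09 N.
q = ½ρv² = ½ × 1.112 × 12.3² = 84.12 Pa.
CL = W/(q·S) = 305.09 / (84.12 × 3.58) = 1.013.
CD = 0.0322 + 0.0525 × 1.013² = 0.08609.
L/D = CL/CD = 1.013 / 0.08609 = 11.8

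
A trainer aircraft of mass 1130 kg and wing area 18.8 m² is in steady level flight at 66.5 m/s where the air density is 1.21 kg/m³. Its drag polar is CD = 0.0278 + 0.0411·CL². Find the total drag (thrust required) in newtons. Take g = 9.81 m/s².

D = 1500 N

Weight W = mg = 1130 × 9.81 = 11085 N; in level flight L = W.
q = ½ρv² = ½ × 1.21 × 66.5² = 2675 Pa.
CL = W/(q·S) = 11085 / (2675 × 18.8) = 0.2204.
CD = 0.0278 + 0.0411 × 0.2204² = 0.0298.
D = q·S·CD = 2675 × 18.8 × 0.0298 = 1499 N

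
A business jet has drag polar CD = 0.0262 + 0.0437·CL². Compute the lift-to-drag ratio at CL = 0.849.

L/D = 14.7

CD = 0.0262 + 0.0437 × 0.849² = 0.0577
L/D = CL/CD = 0.849 / 0.0577 = 14.7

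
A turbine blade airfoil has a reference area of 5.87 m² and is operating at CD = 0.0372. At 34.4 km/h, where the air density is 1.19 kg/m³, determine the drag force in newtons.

D = 11.9 N

Convert speed: v = 34.4 km/h ÷ 3.6 = 9.556 m/s.
D = ½ρv²S·CD = ½ × 1.19 × 9.556² × 5.87 × 0.0372 = 11.9 N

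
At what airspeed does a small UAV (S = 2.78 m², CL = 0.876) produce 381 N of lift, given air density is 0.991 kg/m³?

v = 17.8 m/s

L = ½ρv²S·CL ⇒ v = √(2L/(ρ·S·CL))
v = √(2 × 381 / (0.991 × 2.78 × 0.876)) = √315.7 = 17.8 m/s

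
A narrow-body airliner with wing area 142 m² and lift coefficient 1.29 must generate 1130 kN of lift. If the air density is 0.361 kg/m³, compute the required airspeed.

v = 185 m/s

L = ½ρv²S·CL ⇒ v = √(2L/(ρ·S·CL))
v = √(2 × 1.13×10^6 / (0.361 × 142 × 1.29)) = √34180 = 185 m/s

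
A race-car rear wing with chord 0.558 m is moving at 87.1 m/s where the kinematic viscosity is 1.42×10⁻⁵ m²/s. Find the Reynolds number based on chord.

Re = 3.42×10^6

Re = v·c/ν = 87.1 × 0.558 / (1.42×10⁻⁵) = 3.42×10^6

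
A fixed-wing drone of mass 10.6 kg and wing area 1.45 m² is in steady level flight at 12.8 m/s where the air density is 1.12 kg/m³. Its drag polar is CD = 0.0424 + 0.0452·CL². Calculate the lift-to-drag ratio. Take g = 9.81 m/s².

Weight W = mg = 10.6 × 9.81 = 103.99 N; in level flight L = W.
Dynamic pressure q = 0.5 × 1.12 × 12.8² = 91.75 Pa.
CL = 2W/(ρv²S) = 2×103.99/(1.12×12.8²×1.45) = 0.7816.
CD = 0.0424 + 0.0452 × 0.7816² = 0.07001.
L/D = CL/CD = 0.7816 / 0.07001 = 11.2

L/D = 11.2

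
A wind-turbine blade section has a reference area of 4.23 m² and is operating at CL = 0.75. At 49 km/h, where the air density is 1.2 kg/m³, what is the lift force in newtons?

Convert speed: v = 49 km/h ÷ 3.6 = 13.61 m/s.
Dynamic pressure q = ½ρv² = ½ × 1.2 × 13.61² = 111.2 Pa.
L = q·S·CL = 111.2 × 4.23 × 0.75 = 353 N

L = 353 N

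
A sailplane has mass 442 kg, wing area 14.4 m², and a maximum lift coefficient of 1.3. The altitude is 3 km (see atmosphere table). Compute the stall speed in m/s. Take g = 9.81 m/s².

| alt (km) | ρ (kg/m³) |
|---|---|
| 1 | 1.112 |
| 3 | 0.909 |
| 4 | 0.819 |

At 3 km, from the table: ρ = 0.909 kg/m³.
Stall occurs when L = W at CL,max. W = mg = 442 × 9.81 = 4336 N.
V_stall = √(2W/(ρ·S·CL,max)) = √(2 × 4336 / (0.909 × 14.4 × 1.3))
V_stall = √509.6 = 22.6 m/s

V_stall = 22.6 m/s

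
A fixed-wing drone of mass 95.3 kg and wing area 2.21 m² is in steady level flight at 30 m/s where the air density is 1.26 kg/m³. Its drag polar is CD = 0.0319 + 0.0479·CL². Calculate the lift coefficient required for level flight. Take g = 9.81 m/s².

CL = 0.746

Weight W = mg = 95.3 × 9.81 = 934.89 N; in level flight L = W.
Dynamic pressure q = 0.5 × 1.26 × 30² = 567 Pa.
Required CL = L/(qS) = 934.89/(567·2.21) = 0.7461.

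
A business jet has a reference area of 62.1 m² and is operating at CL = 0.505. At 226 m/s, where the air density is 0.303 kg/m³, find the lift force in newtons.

Dynamic pressure q = ½ρv² = ½ × 0.303 × 226² = 7738 Pa.
L = q·S·CL = 7738 × 62.1 × 0.505 = 2.43×10^5 N ≈ 243 kN

L = 2.43×10^5 N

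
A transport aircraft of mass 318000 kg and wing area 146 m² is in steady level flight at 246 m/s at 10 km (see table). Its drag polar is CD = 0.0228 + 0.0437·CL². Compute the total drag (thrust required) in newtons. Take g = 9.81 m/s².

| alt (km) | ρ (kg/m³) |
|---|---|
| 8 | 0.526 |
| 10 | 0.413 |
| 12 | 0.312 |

D = 2.75×10^5 N

At 10 km, from the table: ρ = 0.413 kg/m³.
Weight W = mg = 318000 × 9.81 = 3.1196×10^6 N; in level flight L = W.
Dynamic pressure q = 0.5 × 0.413 × 246² = 12500 Pa.
CL = 2W/(ρv²S) = 2×3.1196×10^6/(0.413×246²×146) = 1.71.
CD = 0.0228 + 0.0437 × 1.71² = 0.1506.
D = q·S·CD = 12500 × 146 × 0.1506 = 2.747×10^5 N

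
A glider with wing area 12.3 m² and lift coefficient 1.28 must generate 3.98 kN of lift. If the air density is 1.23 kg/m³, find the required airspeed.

L = ½ρv²S·CL ⇒ v = √(2L/(ρ·S·CL))
v = √(2 × 3980 / (1.23 × 12.3 × 1.28)) = √411 = 20.3 m/s

v = 20.3 m/s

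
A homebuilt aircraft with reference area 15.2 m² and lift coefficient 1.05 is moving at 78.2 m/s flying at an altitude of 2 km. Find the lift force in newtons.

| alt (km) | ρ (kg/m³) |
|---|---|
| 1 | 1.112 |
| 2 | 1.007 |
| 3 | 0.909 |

At 2 km, from the table: ρ = 1.007 kg/m³.
Dynamic pressure q = ½ρv² = ½ × 1.007 × 78.2² = 3079 Pa.
L = q·S·CL = 3079 × 15.2 × 1.05 = 49100 N ≈ 49.1 kN

L = 49100 N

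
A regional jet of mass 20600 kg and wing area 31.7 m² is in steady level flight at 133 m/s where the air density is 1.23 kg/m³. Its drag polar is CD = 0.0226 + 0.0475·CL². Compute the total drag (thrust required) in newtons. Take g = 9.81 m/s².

D = 13400 N

Level flight ⇒ L = W = m·g = 20600 × 9.81 = 2.0209×10^5 N.
Dynamic pressure q = 0.5 × 1.23 × 133² = 10880 Pa.
Required CL = L/(qS) = 2.0209×10^5/(10880·31.7) = 0.586.
CD = 0.0226 + 0.0475 × 0.586² = 0.03891.
D = q·S·CD = 10880 × 31.7 × 0.03891 = 13420 N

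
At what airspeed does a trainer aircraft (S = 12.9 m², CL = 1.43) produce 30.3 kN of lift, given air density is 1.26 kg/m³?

L = ½ρv²S·CL ⇒ v = √(2L/(ρ·S·CL))
v = √(2 × 30300 / (1.26 × 12.9 × 1.43)) = √2607 = 51.1 m/s

v = 51.1 m/s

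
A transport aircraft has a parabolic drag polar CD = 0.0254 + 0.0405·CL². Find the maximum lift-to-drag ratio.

(L/D)max = 15.6

For CD = CD0 + K·CL², (L/D)max occurs at CL* = √(CD0/K) and equals 1/(2√(K·CD0)).
(L/D)max = 1/(2√(0.0405 × 0.0254)) = 1/(2 × 0.03207) = 15.6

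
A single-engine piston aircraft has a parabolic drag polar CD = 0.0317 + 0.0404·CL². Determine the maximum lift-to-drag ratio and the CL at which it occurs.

(L/D)max = 14, at CL = 0.886

For CD = CD0 + K·CL², (L/D)max occurs at CL* = √(CD0/K) and equals 1/(2√(K·CD0)).
(L/D)max = 1/(2√(0.0404 × 0.0317)) = 1/(2 × 0.03579) = 14
CL* = √(0.0317/0.0404) = 0.886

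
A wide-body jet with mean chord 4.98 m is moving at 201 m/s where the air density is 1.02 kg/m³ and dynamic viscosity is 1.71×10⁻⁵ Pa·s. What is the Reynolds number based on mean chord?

Re = ρ·v·c/μ = 1.02 × 201 × 4.98 / (1.71×10⁻⁵) = 5.97×10^7

Re = 5.97×10^7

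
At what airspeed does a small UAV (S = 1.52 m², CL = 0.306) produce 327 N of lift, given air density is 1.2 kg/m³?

L = ½ρv²S·CL ⇒ v = √(2L/(ρ·S·CL))
v = √(2 × 327 / (1.2 × 1.52 × 0.306)) = √1172 = 34.2 m/s

v = 34.2 m/s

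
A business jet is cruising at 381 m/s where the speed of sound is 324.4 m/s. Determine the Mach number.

M = 1.17

M = v/a = 381 / 324.4 = 1.17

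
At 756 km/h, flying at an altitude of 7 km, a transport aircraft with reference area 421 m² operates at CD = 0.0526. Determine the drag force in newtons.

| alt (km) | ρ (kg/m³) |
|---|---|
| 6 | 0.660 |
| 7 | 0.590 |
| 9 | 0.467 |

D = 2.88×10^5 N

At 7 km, from the table: ρ = 0.590 kg/m³.
Convert speed: v = 756 km/h ÷ 3.6 = 210 m/s.
Dynamic pressure q = ½ρv² = ½ × 0.59 × 210² = 13010 Pa.
D = q·S·CD = 13010 × 421 × 0.0526 = 2.88×10^5 N ≈ 288 kN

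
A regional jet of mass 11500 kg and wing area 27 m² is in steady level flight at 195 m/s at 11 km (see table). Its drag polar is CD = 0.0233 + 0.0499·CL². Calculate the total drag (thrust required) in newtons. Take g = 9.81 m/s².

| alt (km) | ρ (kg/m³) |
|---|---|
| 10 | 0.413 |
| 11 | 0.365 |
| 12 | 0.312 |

At 11 km, from the table: ρ = 0.365 kg/m³.
In steady level flight, lift balances weight: W = mg = 11500 × 9.81 = 1.1282×10^5 N.
q = ½ρv² = ½ × 0.365 × 195² = 6940 Pa.
Required CL = L/(qS) = 1.1282×10^5/(6940·27) = 0.6021.
CD = 0.0233 + 0.0499 × 0.6021² = 0.04139.
D = q·S·CD = 6940 × 27 × 0.04139 = 7755 N

D = 7760 N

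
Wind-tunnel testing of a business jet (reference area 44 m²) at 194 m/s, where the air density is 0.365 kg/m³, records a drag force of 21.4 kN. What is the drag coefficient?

CD = 0.0708

From D = ½ρv²S·CD, rearranging gives CD = 2D/(ρv²S).
CD = 2 × 21400 / (0.365 × 194² × 44) = 0.0708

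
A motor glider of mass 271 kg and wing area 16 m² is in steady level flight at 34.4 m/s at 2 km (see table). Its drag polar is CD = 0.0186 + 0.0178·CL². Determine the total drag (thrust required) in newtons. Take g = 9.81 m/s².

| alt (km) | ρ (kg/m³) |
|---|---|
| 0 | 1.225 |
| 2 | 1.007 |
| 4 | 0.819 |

At 2 km, from the table: ρ = 1.007 kg/m³.
Weight W = mg = 271 × 9.81 = 2658.5 N; in level flight L = W.
q = ½ρv² = ½ × 1.007 × 34.4² = 595.8 Pa.
CL = W/(q·S) = 2658.5 / (595.8 × 16) = 0.2789.
CD = 0.0186 + 0.0178 × 0.2789² = 0.01998.
D = q·S·CD = 595.8 × 16 × 0.01998 = 190.5 N

D = 191 N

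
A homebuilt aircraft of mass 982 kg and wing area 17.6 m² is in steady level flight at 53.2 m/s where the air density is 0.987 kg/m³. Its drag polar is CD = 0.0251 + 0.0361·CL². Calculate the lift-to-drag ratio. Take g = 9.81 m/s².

Weight W = mg = 982 × 9.81 = 9633.4 N; in level flight L = W.
q = ½ρv² = ½ × 0.987 × 53.2² = 1397 Pa.
CL = W/(q·S) = 9633.4 / (1397 × 17.6) = 0.3919.
CD = 0.0251 + 0.0361 × 0.3919² = 0.03064.
L/D = CL/CD = 0.3919 / 0.03064 = 12.8

L/D = 12.8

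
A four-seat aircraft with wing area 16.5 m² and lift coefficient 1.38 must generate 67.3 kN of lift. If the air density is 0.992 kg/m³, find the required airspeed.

v = 77.2 m/s

L = ½ρv²S·CL ⇒ v = √(2L/(ρ·S·CL))
v = √(2 × 67300 / (0.992 × 16.5 × 1.38)) = √5959 = 77.2 m/s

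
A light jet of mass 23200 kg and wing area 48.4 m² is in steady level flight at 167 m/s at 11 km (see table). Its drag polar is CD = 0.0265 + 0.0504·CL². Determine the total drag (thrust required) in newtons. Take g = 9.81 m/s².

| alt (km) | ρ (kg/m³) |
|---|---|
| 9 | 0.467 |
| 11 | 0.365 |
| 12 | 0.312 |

D = 17100 N

At 11 km, from the table: ρ = 0.365 kg/m³.
Weight W = mg = 23200 × 9.81 = 2.2759×10^5 N; in level flight L = W.
Dynamic pressure q = 0.5 × 0.365 × 167² = 5090 Pa.
CL = 2W/(ρv²S) = 2×2.2759×10^5/(0.365×167²×48.4) = 0.9239.
CD = 0.0265 + 0.0504 × 0.9239² = 0.06952.
D = q·S·CD = 5090 × 48.4 × 0.06952 = 17130 N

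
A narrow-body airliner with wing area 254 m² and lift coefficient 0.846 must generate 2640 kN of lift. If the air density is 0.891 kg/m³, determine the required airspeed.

v = 166 m/s

L = ½ρv²S·CL ⇒ v = √(2L/(ρ·S·CL))
v = √(2 × 2.64×10^6 / (0.891 × 254 × 0.846)) = √27580 = 166 m/s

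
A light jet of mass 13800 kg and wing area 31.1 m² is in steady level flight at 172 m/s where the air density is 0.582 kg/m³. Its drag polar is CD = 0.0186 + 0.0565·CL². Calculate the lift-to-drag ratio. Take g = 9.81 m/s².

In steady level flight, lift balances weight: W = mg = 13800 × 9.81 = 1.3538×10^5 N.
q = ½ρv² = ½ × 0.582 × 172² = 8609 Pa.
Required CL = L/(qS) = 1.3538×10^5/(8609·31.1) = 0.5056.
CD = 0.0186 + 0.0565 × 0.5056² = 0.03305.
L/D = CL/CD = 0.5056 / 0.03305 = 15.3

L/D = 15.3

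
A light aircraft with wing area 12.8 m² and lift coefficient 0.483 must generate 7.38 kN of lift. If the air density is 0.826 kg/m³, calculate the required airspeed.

v = 53.8 m/s

L = ½ρv²S·CL ⇒ v = √(2L/(ρ·S·CL))
v = √(2 × 7380 / (0.826 × 12.8 × 0.483)) = √2890 = 53.8 m/s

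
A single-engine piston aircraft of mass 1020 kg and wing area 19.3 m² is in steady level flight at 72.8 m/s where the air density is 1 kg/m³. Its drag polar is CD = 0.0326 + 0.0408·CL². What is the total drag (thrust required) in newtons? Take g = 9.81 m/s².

Level flight ⇒ L = W = m·g = 1020 × 9.81 = 10006 N.
q = ½ρv² = ½ × 1 × 72.8² = 2650 Pa.
CL = W/(q·S) = 10006 / (2650 × 19.3) = 0.1956.
CD = 0.0326 + 0.0408 × 0.1956² = 0.03416.
D = q·S·CD = 2650 × 19.3 × 0.03416 = 1747 N

D = 1750 N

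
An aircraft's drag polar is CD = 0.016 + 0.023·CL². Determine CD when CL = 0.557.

CD = 0.0231

CD = 0.016 + 0.023 × 0.557² = 0.016 + 0.007136 = 0.0231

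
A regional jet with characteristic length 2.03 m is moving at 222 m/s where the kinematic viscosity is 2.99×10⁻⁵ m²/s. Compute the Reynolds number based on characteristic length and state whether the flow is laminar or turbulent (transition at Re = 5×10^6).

Re = 1.51×10^7 (turbulent)

Re = v·c/ν = 222 × 2.03 / (2.99×10⁻⁵) = 1.51×10^7
Since 1.51×10^7 > 5×10^6, the flow is turbulent.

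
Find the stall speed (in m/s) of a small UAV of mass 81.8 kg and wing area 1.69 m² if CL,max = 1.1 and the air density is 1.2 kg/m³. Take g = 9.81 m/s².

V_stall = 26.8 m/s

Weight W = mg = 81.8 × 9.81 = 802.5 N.
From L = ½ρV²S·CL,max = W: V_stall = √(2W/(ρSCL,max)) = √(2·802.5/(1.2·1.69·1.1))
V_stall = √719.4 = 26.8 m/s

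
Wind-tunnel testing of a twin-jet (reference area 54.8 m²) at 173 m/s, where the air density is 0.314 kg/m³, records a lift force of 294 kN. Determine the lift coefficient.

CL = 1.14

From L = ½ρv²S·CL, rearranging gives CL = 2L/(ρv²S).
CL = 2 × 2.94×10^5 / (0.314 × 173² × 54.8) = 1.14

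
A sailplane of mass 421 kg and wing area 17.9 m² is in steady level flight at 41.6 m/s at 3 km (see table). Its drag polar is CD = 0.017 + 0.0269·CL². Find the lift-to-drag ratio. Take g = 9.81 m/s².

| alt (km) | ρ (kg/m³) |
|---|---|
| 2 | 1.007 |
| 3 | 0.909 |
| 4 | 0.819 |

At 3 km, from the table: ρ = 0.909 kg/m³.
In steady level flight, lift balances weight: W = mg = 421 × 9.81 = 4130 N.
Dynamic pressure q = 0.5 × 0.909 × 41.6² = 786.5 Pa.
CL = 2W/(ρv²S) = 2×4130/(0.909×41.6²×17.9) = 0.2933.
CD = 0.017 + 0.0269 × 0.2933² = 0.01931.
L/D = CL/CD = 0.2933 / 0.01931 = 15.2

L/D = 15.2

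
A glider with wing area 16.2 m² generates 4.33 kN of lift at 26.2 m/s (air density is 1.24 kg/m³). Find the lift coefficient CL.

CL = 0.628

From L = ½ρv²S·CL, rearranging gives CL = 2L/(ρv²S).
CL = 2 × 4330 / (1.24 × 26.2² × 16.2) = 0.628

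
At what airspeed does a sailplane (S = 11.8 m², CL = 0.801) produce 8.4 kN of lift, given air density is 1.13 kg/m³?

L = ½ρv²S·CL ⇒ v = √(2L/(ρ·S·CL))
v = √(2 × 8400 / (1.13 × 11.8 × 0.801)) = √1573 = 39.7 m/s

v = 39.7 m/s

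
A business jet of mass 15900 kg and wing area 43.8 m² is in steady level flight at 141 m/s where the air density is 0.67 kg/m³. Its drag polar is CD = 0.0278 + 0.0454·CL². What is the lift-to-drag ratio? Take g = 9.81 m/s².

L/D = 13.1

Weight W = mg = 15900 × 9.81 = 1.5598×10^5 N; in level flight L = W.
q = ½ρv² = ½ × 0.67 × 141² = 6660 Pa.
CL = W/(q·S) = 1.5598×10^5 / (6660 × 43.8) = 0.5347.
CD = 0.0278 + 0.0454 × 0.5347² = 0.04078.
L/D = CL/CD = 0.5347 / 0.04078 = 13.1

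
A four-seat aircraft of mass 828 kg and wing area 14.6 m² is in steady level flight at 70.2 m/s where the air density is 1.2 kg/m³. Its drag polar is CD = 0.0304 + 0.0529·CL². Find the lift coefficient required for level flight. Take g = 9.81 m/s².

Level flight ⇒ L = W = m·g = 828 × 9.81 = 8122.7 N.
Dynamic pressure q = 0.5 × 1.2 × 70.2² = 2957 Pa.
CL = W/(q·S) = 8122.7 / (2957 × 14.6) = 0.1882.

CL = 0.188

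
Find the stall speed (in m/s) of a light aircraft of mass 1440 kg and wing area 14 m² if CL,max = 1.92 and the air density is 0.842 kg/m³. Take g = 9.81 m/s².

Stall occurs when L = W at CL,max. W = mg = 1440 × 9.81 = 14130 N.
From L = ½ρV²S·CL,max = W: V_stall = √(2W/(ρSCL,max)) = √(2·14130/(0.842·14·1.92))
V_stall = √1248 = 35.3 m/s

V_stall = 35.3 m/s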